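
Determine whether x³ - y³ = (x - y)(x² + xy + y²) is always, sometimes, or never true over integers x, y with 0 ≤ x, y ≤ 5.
The identity holds for every pair in the range. For instance at (x, y) = (2, 4): both sides equal -56.

Answer: Always true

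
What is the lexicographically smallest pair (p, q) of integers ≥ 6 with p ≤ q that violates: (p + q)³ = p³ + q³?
Substituting (6, 6) into the claim:
LHS = (6 + 6)³ = 1728
RHS = 6³ + 6³ = 432

Since LHS ≠ RHS, this pair disproves the claim, and no lexicographically smaller pair (p ≤ q, integers ≥ 6) does.

For instance (7, 11) is also a counterexample (LHS = 5832, RHS = 1674), but it's lexicographically larger.

Answer: (p, q) = (6, 6)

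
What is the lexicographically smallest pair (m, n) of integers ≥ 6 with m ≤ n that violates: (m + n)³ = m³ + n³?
(m, n) = (6, 6)

Substituting (6, 6) into the claim:
LHS = (6 + 6)³ = 1728
RHS = 6³ + 6³ = 432

Since LHS ≠ RHS, this pair disproves the claim, and no lexicographically smaller pair (m ≤ n, integers ≥ 6) does.

For instance (6, 11) is also a counterexample (LHS = 4913, RHS = 1547), but it's lexicographically larger.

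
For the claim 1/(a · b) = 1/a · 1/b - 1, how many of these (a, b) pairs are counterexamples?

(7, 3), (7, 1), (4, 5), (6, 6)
4

Testing each pair:
(7, 3): LHS = 1/21, RHS = -20/21 → counterexample
(7, 1): LHS = 1/7, RHS = -6/7 → counterexample
(4, 5): LHS = 1/20, RHS = -19/20 → counterexample
(6, 6): LHS = 1/36, RHS = -35/36 → counterexample

That makes 4 counterexamples.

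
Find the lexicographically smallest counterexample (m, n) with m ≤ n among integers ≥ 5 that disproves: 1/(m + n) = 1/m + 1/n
Substituting (5, 5) into the claim:
LHS = 1/(5 + 5) = 1/10
RHS = 1/5 + 1/5 = 2/5

Since LHS ≠ RHS, this pair disproves the claim, and no lexicographically smaller pair (m ≤ n, integers ≥ 5) does.

For instance (11, 12) is also a counterexample (LHS = 1/23, RHS = 23/132), but it's lexicographically larger.

Answer: (m, n) = (5, 5)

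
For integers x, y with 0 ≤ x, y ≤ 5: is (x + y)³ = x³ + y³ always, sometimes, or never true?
It holds at (x, y) = (0, 3) (both sides equal 27), but fails at (x, y) = (2, 2) (LHS = 64, RHS = 16).

Answer: Sometimes true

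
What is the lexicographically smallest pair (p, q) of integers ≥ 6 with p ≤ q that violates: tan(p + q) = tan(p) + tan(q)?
Substituting (6, 6) into the claim:
LHS = tan(6 + 6) = tan(12) ≈ -0.6359
RHS = tan(6) + tan(6) = 2·tan(6) ≈ -0.582

Since LHS ≠ RHS, this pair disproves the claim, and no lexicographically smaller pair (p ≤ q, integers ≥ 6) does.

For instance (10, 11) is also a counterexample (LHS = tan(21) ≈ -1.527, RHS = tan(11) + tan(10) ≈ -225.3), but it's lexicographically larger.

Answer: (p, q) = (6, 6)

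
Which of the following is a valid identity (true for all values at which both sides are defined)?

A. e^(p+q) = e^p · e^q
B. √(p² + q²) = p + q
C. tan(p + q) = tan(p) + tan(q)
A: holds — e.g. at (1, 5), both sides equal e^6 ≈ 403.4.
B: fails at (3, 4) — LHS = 5, RHS = 7.
C: fails at (5, 5) — LHS = tan(10) ≈ 0.6484, RHS = 2·tan(5) ≈ -6.761.

Answer: A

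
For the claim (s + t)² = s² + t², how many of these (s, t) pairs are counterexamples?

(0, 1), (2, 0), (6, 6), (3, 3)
Testing each pair:
(0, 1): LHS = 1, RHS = 1 → satisfies claim
(2, 0): LHS = 4, RHS = 4 → satisfies claim
(6, 6): LHS = 144, RHS = 72 → counterexample
(3, 3): LHS = 36, RHS = 18 → counterexample

That makes 2 counterexamples.

Answer: 2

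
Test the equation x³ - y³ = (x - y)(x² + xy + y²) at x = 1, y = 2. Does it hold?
Holds

Substituting x = 1, y = 2:

LHS = 1³ - 2³ = -7
RHS = (1 - 2)(1² + 1·2 + 2²) = -7

LHS = RHS, so the equation holds at this point.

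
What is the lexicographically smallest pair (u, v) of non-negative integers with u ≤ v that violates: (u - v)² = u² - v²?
(u, v) = (0, 1)

At (0, 0): both sides equal 0, so it holds there.

Substituting (0, 1) into the claim:
LHS = (0 - 1)² = 1
RHS = 0² - 1² = -1

Since LHS ≠ RHS, this pair disproves the claim, and no lexicographically smaller pair (u ≤ v, non-negative integers) does.

For instance (1, 3) is also a counterexample (LHS = 4, RHS = -8), but it's lexicographically larger.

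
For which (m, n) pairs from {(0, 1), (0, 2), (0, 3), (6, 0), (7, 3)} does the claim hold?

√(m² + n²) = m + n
Testing each pair:
(0, 1): LHS = 1, RHS = 1 → holds
(0, 2): LHS = 2, RHS = 2 → holds
(0, 3): LHS = 3, RHS = 3 → holds
(6, 0): LHS = 6, RHS = 6 → holds
(7, 3): LHS = √(58) ≈ 7.616, RHS = 10 → fails

4 of 5 pairs satisfy the claim.

Answer: (0, 1), (0, 2), (0, 3), (6, 0)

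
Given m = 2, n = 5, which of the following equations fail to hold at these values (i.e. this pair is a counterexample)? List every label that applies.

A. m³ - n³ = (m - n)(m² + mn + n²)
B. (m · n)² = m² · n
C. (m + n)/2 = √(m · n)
B, C

Evaluating each claim at the given values:
A. LHS = -117, RHS = -117 → holds here (LHS = RHS)
B. LHS = 100, RHS = 20 → fails here (LHS ≠ RHS)
C. LHS = 7/2, RHS = √(10) ≈ 3.162 → fails here (LHS ≠ RHS)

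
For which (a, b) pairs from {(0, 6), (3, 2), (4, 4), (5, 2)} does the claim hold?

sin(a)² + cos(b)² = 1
Testing each pair:
(0, 6): LHS = cos(6)² ≈ 0.9219, RHS = 1 → fails
(3, 2): LHS = sin(3)² + cos(2)² ≈ 0.1931, RHS = 1 → fails
(4, 4): LHS = cos(4)² + sin(4)² = 1, RHS = 1 → holds
(5, 2): LHS = cos(2)² + sin(5)² ≈ 1.093, RHS = 1 → fails

1 of 4 pairs satisfies the claim.

Answer: (4, 4)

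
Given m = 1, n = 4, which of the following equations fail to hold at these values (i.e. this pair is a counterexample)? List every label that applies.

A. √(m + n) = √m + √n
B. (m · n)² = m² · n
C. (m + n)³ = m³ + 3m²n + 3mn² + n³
Evaluating each claim at the given values:
A. LHS = √(5) ≈ 2.236, RHS = 3 → fails here (LHS ≠ RHS)
B. LHS = 16, RHS = 4 → fails here (LHS ≠ RHS)
C. LHS = 125, RHS = 125 → holds here (LHS = RHS)

Answer: A, B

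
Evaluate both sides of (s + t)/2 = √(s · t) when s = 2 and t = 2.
LHS = (2 + 2)/2 = 2
RHS = √(2 · 2) = 2

LHS = RHS: the two sides agree.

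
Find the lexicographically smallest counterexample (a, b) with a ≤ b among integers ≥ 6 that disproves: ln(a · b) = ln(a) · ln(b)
(a, b) = (6, 6)

Substituting (6, 6) into the claim:
LHS = ln(6 · 6) = ln(36) ≈ 3.584
RHS = ln(6) · ln(6) = ln(6)² ≈ 3.21

Since LHS ≠ RHS, this pair disproves the claim, and no lexicographically smaller pair (a ≤ b, integers ≥ 6) does.

For instance (9, 12) is also a counterexample (LHS = ln(108) ≈ 4.682, RHS = ln(9)·ln(12) ≈ 5.46), but it's lexicographically larger.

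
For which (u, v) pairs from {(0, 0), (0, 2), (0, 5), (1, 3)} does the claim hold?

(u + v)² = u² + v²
Testing each pair:
(0, 0): LHS = 0, RHS = 0 → holds
(0, 2): LHS = 4, RHS = 4 → holds
(0, 5): LHS = 25, RHS = 25 → holds
(1, 3): LHS = 16, RHS = 10 → fails

3 of 4 pairs satisfy the claim.

Answer: (0, 0), (0, 2), (0, 5)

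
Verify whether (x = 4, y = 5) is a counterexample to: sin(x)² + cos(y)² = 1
Substituting x = 4, y = 5:
LHS = sin(4)² + cos(5)² ≈ 0.6532
RHS = 1

Since LHS ≠ RHS, this pair disproves the claim.

Answer: Yes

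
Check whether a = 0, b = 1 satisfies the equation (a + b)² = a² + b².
Substituting a = 0, b = 1:

LHS = (0 + 1)² = 1
RHS = 0² + 1² = 1

LHS = RHS, so the equation holds at this point.

Answer: Holds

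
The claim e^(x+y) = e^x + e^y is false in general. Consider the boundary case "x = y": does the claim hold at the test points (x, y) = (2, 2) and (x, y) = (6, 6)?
At (2, 2): LHS = e^4 ≈ 54.6 ≠ RHS = 2·e^2 ≈ 14.78
At (6, 6): LHS = e^12 ≈ 162754.8 ≠ RHS = 2·e^6 ≈ 806.9

Answer: No, fails at both test points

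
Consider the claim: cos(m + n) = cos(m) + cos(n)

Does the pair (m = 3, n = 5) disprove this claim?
Yes

Substituting m = 3, n = 5:
LHS = cos(3 + 5) = cos(8) ≈ -0.1455
RHS = cos(3) + cos(5) ≈ -0.7063

Since LHS ≠ RHS, this pair disproves the claim.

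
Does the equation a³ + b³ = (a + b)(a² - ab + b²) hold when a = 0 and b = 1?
Substituting a = 0, b = 1:

LHS = 0³ + 1³ = 1
RHS = (0 + 1)(0² - 0·1 + 1²) = 1

LHS = RHS, so the equation holds at this point.

Answer: Holds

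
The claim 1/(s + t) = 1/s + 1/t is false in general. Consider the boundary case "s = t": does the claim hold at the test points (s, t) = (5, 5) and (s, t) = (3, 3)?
At (5, 5): LHS = 1/10 ≠ RHS = 2/5
At (3, 3): LHS = 1/6 ≠ RHS = 2/3

Answer: No, fails at both test points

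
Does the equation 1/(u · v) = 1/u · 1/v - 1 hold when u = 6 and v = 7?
Fails

Substituting u = 6, v = 7:

LHS = 1/(6 · 7) = 1/42
RHS = 1/6 · 1/7 - 1 = -41/42

LHS ≠ RHS, so the equation does not hold at this point.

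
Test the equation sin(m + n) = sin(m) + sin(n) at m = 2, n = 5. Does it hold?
Fails

Substituting m = 2, n = 5:

LHS = sin(2 + 5) = sin(7) ≈ 0.657
RHS = sin(2) + sin(5) ≈ -0.04963

LHS ≠ RHS, so the equation does not hold at this point.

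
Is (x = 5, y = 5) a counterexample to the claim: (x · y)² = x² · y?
Yes

Substituting x = 5, y = 5:
LHS = (5 · 5)² = 625
RHS = 5² · 5 = 125

Since LHS ≠ RHS, this pair disproves the claim.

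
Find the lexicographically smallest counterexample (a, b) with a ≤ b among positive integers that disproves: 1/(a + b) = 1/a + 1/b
Substituting (1, 1) into the claim:
LHS = 1/(1 + 1) = 1/2
RHS = 1/1 + 1/1 = 2

Since LHS ≠ RHS, this pair disproves the claim, and no lexicographically smaller pair (a ≤ b, positive integers) does.

For instance (5, 6) is also a counterexample (LHS = 1/11, RHS = 11/30), but it's lexicographically larger.

Answer: (a, b) = (1, 1)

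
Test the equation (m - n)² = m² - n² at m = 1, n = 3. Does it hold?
Fails

Substituting m = 1, n = 3:

LHS = (1 - 3)² = 4
RHS = 1² - 3² = -8

LHS ≠ RHS, so the equation does not hold at this point.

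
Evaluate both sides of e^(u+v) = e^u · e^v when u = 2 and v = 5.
LHS = e^(2+5) = e^7 ≈ 1097
RHS = e^2 · e^5 = e^7 ≈ 1097

LHS = RHS: the two sides agree.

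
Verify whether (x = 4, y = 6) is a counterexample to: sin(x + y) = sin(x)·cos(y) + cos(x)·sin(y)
Substituting x = 4, y = 6:
LHS = sin(4 + 6) = sin(10) ≈ -0.544
RHS = sin(4)·cos(6) + cos(4)·sin(6) = sin(4)·cos(6) + sin(6)·cos(4) ≈ -0.544

The sides agree, so this pair does not disprove the claim.

Answer: No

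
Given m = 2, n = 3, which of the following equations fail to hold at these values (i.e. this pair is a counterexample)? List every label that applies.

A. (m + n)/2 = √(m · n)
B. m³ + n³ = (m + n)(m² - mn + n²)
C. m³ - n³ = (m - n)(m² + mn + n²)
A

Evaluating each claim at the given values:
A. LHS = 5/2, RHS = √(6) ≈ 2.449 → fails here (LHS ≠ RHS)
B. LHS = 35, RHS = 35 → holds here (LHS = RHS)
C. LHS = -19, RHS = -19 → holds here (LHS = RHS)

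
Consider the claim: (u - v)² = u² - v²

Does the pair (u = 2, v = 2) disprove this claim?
Substituting u = 2, v = 2:
LHS = (2 - 2)² = 0
RHS = 2² - 2² = 0

The sides agree, so this pair does not disprove the claim.

Answer: No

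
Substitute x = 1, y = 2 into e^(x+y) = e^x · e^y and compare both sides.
LHS = e^(1+2) = e^3 ≈ 20.09
RHS = e^1 · e^2 = e^3 ≈ 20.09

LHS = RHS: the two sides agree.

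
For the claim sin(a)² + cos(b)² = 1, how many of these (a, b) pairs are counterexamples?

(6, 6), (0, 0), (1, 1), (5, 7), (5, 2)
Testing each pair:
(6, 6): LHS = sin(6)² + cos(6)² = 1, RHS = 1 → satisfies claim
(0, 0): LHS = 1, RHS = 1 → satisfies claim
(1, 1): LHS = cos(1)² + sin(1)² = 1, RHS = 1 → satisfies claim
(5, 7): LHS = cos(7)² + sin(5)² ≈ 1.488, RHS = 1 → counterexample
(5, 2): LHS = cos(2)² + sin(5)² ≈ 1.093, RHS = 1 → counterexample

That makes 2 counterexamples.

Answer: 2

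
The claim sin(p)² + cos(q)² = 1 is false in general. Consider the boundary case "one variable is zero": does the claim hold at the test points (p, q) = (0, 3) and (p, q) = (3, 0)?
At (0, 3): LHS = cos(3)² ≈ 0.9801 ≠ RHS = 1
At (3, 0): LHS = sin(3)² + 1 ≈ 1.02 ≠ RHS = 1

Answer: No, fails at both test points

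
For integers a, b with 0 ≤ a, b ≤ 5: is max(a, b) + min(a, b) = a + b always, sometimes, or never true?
Always true

The identity holds for every pair in the range. For instance at (a, b) = (3, 0): both sides equal 3.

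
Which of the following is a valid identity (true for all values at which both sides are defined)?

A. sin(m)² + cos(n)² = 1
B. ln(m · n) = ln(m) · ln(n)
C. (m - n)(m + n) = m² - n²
A: fails at (1, 2) — LHS = cos(2)² + sin(1)² ≈ 0.8813, RHS = 1.
B: fails at (1, 3) — LHS = ln(3) ≈ 1.099, RHS = 0.
C: holds — e.g. at (6, 7), both sides equal -13.

Answer: C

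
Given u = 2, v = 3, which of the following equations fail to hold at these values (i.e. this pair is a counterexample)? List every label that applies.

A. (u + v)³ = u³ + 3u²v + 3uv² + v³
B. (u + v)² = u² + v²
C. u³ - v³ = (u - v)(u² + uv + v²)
B

Evaluating each claim at the given values:
A. LHS = 125, RHS = 125 → holds here (LHS = RHS)
B. LHS = 25, RHS = 13 → fails here (LHS ≠ RHS)
C. LHS = -19, RHS = -19 → holds here (LHS = RHS)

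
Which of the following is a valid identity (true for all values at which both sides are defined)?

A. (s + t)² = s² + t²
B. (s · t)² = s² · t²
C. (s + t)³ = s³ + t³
A: fails at (2, 2) — LHS = 16, RHS = 8.
B: holds — e.g. at (5, 5), both sides equal 625.
C: fails at (2, 4) — LHS = 216, RHS = 72.

Answer: B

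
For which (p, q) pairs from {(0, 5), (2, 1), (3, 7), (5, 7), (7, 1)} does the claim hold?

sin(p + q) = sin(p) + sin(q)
Testing each pair:
(0, 5): LHS = sin(5) ≈ -0.9589, RHS = sin(5) ≈ -0.9589 → holds
(2, 1): LHS = sin(3) ≈ 0.1411, RHS = sin(1) + sin(2) ≈ 1.751 → fails
(3, 7): LHS = sin(10) ≈ -0.544, RHS = sin(3) + sin(7) ≈ 0.7981 → fails
(5, 7): LHS = sin(12) ≈ -0.5366, RHS = sin(5) + sin(7) ≈ -0.3019 → fails
(7, 1): LHS = sin(8) ≈ 0.9894, RHS = sin(7) + sin(1) ≈ 1.498 → fails

1 of 5 pairs satisfies the claim.

Answer: (0, 5)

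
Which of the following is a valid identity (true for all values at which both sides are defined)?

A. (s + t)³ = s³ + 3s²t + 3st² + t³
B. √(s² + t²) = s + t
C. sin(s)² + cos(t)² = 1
A

A: holds — e.g. at (2, 4), both sides equal 216.
B: fails at (4, 6) — LHS = 2·√(13) ≈ 7.211, RHS = 10.
C: fails at (3, 7) — LHS = sin(3)² + cos(7)² ≈ 0.5883, RHS = 1.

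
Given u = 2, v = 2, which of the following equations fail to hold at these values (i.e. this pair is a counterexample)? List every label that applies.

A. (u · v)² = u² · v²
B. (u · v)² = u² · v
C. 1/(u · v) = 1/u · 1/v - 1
B, C

Evaluating each claim at the given values:
A. LHS = 16, RHS = 16 → holds here (LHS = RHS)
B. LHS = 16, RHS = 8 → fails here (LHS ≠ RHS)
C. LHS = 1/4, RHS = -3/4 → fails here (LHS ≠ RHS)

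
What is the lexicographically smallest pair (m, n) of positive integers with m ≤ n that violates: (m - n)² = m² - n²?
(m, n) = (1, 2)

Substituting (1, 2) into the claim:
LHS = (1 - 2)² = 1
RHS = 1² - 2² = -3

Since LHS ≠ RHS, this pair disproves the claim, and no lexicographically smaller pair (m ≤ n, positive integers) does.

For instance (4, 6) is also a counterexample (LHS = 4, RHS = -20), but it's lexicographically larger.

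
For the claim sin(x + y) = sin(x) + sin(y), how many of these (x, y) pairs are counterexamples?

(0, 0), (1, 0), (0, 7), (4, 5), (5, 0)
1

Testing each pair:
(0, 0): LHS = 0, RHS = 0 → satisfies claim
(1, 0): LHS = sin(1) ≈ 0.8415, RHS = sin(1) ≈ 0.8415 → satisfies claim
(0, 7): LHS = sin(7) ≈ 0.657, RHS = sin(7) ≈ 0.657 → satisfies claim
(4, 5): LHS = sin(9) ≈ 0.4121, RHS = sin(5) + sin(4) ≈ -1.716 → counterexample
(5, 0): LHS = sin(5) ≈ -0.9589, RHS = sin(5) ≈ -0.9589 → satisfies claim

That makes 1 counterexample.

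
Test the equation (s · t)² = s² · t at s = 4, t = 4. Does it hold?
Fails

Substituting s = 4, t = 4:

LHS = (4 · 4)² = 256
RHS = 4² · 4 = 64

LHS ≠ RHS, so the equation does not hold at this point.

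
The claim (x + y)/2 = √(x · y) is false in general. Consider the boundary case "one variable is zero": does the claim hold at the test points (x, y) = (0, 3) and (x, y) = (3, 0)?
At (0, 3): LHS = 3/2 ≠ RHS = 0
At (3, 0): LHS = 3/2 ≠ RHS = 0

Answer: No, fails at both test points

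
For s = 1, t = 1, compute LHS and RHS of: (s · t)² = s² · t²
LHS = (1 · 1)² = 1
RHS = 1² · 1² = 1

LHS = RHS: the two sides agree.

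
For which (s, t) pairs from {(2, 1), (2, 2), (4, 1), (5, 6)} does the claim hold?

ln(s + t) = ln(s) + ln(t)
Testing each pair:
(2, 1): LHS = ln(3) ≈ 1.099, RHS = ln(2) ≈ 0.6931 → fails
(2, 2): LHS = ln(4) ≈ 1.386, RHS = 2·ln(2) ≈ 1.386 → holds
(4, 1): LHS = ln(5) ≈ 1.609, RHS = ln(4) ≈ 1.386 → fails
(5, 6): LHS = ln(11) ≈ 2.398, RHS = ln(5) + ln(6) ≈ 3.401 → fails

1 of 4 pairs satisfies the claim.

Answer: (2, 2)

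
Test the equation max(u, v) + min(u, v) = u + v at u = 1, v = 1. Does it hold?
Holds

Substituting u = 1, v = 1:

LHS = max(1, 1) + min(1, 1) = 2
RHS = 1 + 1 = 2

LHS = RHS, so the equation holds at this point.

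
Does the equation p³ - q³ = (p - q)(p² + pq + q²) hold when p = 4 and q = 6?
Substituting p = 4, q = 6:

LHS = 4³ - 6³ = -152
RHS = (4 - 6)(4² + 4·6 + 6²) = -152

LHS = RHS, so the equation holds at this point.

Answer: Holds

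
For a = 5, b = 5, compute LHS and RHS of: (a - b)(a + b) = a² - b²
LHS = (5 - 5)(5 + 5) = 0
RHS = 5² - 5² = 0

LHS = RHS: the two sides agree.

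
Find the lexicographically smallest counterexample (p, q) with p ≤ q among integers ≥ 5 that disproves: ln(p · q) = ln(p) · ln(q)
(p, q) = (5, 5)

Substituting (5, 5) into the claim:
LHS = ln(5 · 5) = ln(25) ≈ 3.219
RHS = ln(5) · ln(5) = ln(5)² ≈ 2.59

Since LHS ≠ RHS, this pair disproves the claim, and no lexicographically smaller pair (p ≤ q, integers ≥ 5) does.

For instance (9, 10) is also a counterexample (LHS = ln(90) ≈ 4.5, RHS = ln(9)·ln(10) ≈ 5.059), but it's lexicographically larger.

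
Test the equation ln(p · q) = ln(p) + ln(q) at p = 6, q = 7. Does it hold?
Substituting p = 6, q = 7:

LHS = ln(6 · 7) = ln(42) ≈ 3.738
RHS = ln(6) + ln(7) ≈ 3.738

LHS = RHS, so the equation holds at this point.

Answer: Holds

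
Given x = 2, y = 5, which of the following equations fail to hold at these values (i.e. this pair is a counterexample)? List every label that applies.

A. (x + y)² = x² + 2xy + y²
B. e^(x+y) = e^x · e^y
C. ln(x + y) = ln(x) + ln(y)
C

Evaluating each claim at the given values:
A. LHS = 49, RHS = 49 → holds here (LHS = RHS)
B. LHS = e^7 ≈ 1097, RHS = e^7 ≈ 1097 → holds here (LHS = RHS)
C. LHS = ln(7) ≈ 1.946, RHS = ln(2) + ln(5) ≈ 2.303 → fails here (LHS ≠ RHS)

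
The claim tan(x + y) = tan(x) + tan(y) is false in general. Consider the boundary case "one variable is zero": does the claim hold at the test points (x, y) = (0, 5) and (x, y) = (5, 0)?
Yes, holds at both test points

At (0, 5): LHS = tan(5) ≈ -3.381, RHS = tan(5) ≈ -3.381 → equal
At (5, 0): LHS = tan(5) ≈ -3.381, RHS = tan(5) ≈ -3.381 → equal

So the claim does hold at both of these boundary points, even though it is not an identity.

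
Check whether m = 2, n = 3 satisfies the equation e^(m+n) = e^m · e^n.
Substituting m = 2, n = 3:

LHS = e^(2+3) = e^5 ≈ 148.4
RHS = e^2 · e^3 = e^5 ≈ 148.4

LHS = RHS, so the equation holds at this point.

Answer: Holds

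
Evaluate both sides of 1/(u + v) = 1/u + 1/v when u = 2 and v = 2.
LHS = 1/(2 + 2) = 1/4
RHS = 1/2 + 1/2 = 1

LHS ≠ RHS, so the equation does not hold here.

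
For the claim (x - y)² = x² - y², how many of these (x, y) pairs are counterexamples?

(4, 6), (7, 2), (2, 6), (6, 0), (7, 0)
3

Testing each pair:
(4, 6): LHS = 4, RHS = -20 → counterexample
(7, 2): LHS = 25, RHS = 45 → counterexample
(2, 6): LHS = 16, RHS = -32 → counterexample
(6, 0): LHS = 36, RHS = 36 → satisfies claim
(7, 0): LHS = 49, RHS = 49 → satisfies claim

That makes 3 counterexamples.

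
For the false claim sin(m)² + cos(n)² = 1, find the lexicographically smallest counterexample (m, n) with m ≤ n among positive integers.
Substituting (1, 2) into the claim:
LHS = sin(1)² + cos(2)² ≈ 0.8813
RHS = 1

Since LHS ≠ RHS, this pair disproves the claim, and no lexicographically smaller pair (m ≤ n, positive integers) does.

For instance (3, 5) is also a counterexample (LHS = sin(3)² + cos(5)² ≈ 0.1004, RHS = 1), but it's lexicographically larger.

Answer: (m, n) = (1, 2)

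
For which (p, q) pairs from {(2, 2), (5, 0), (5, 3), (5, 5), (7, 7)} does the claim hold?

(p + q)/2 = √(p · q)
(2, 2), (5, 5), (7, 7)

Testing each pair:
(2, 2): LHS = 2, RHS = 2 → holds
(5, 0): LHS = 5/2, RHS = 0 → fails
(5, 3): LHS = 4, RHS = √(15) ≈ 3.873 → fails
(5, 5): LHS = 5, RHS = 5 → holds
(7, 7): LHS = 7, RHS = 7 → holds

3 of 5 pairs satisfy the claim.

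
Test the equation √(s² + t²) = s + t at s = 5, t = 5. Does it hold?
Fails

Substituting s = 5, t = 5:

LHS = √(5² + 5²) = 5·√(2) ≈ 7.071
RHS = 5 + 5 = 10

LHS ≠ RHS, so the equation does not hold at this point.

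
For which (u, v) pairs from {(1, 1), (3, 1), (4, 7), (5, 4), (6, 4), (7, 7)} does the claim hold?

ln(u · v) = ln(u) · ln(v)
(1, 1)

Testing each pair:
(1, 1): LHS = 0, RHS = 0 → holds
(3, 1): LHS = ln(3) ≈ 1.099, RHS = 0 → fails
(4, 7): LHS = ln(28) ≈ 3.332, RHS = ln(4)·ln(7) ≈ 2.698 → fails
(5, 4): LHS = ln(20) ≈ 2.996, RHS = ln(4)·ln(5) ≈ 2.231 → fails
(6, 4): LHS = ln(24) ≈ 3.178, RHS = ln(4)·ln(6) ≈ 2.484 → fails
(7, 7): LHS = ln(49) ≈ 3.892, RHS = ln(7)² ≈ 3.787 → fails

1 of 6 pairs satisfies the claim.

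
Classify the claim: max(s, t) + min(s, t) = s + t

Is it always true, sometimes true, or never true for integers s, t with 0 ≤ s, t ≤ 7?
The identity holds for every pair in the range. For instance at (s, t) = (3, 5): both sides equal 8.

Answer: Always true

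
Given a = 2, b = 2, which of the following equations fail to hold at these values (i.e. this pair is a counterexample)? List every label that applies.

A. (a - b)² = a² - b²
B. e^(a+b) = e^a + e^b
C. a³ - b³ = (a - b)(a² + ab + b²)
Evaluating each claim at the given values:
A. LHS = 0, RHS = 0 → holds here (LHS = RHS)
B. LHS = e^4 ≈ 54.6, RHS = 2·e^2 ≈ 14.78 → fails here (LHS ≠ RHS)
C. LHS = 0, RHS = 0 → holds here (LHS = RHS)

Answer: B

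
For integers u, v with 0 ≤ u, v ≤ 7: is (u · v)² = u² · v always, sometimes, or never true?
Sometimes true

It holds at (u, v) = (6, 0) (both sides equal 0), but fails at (u, v) = (4, 3) (LHS = 144, RHS = 48).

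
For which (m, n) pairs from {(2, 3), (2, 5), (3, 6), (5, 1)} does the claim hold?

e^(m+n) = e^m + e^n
None

Testing each pair:
(2, 3): LHS = e^5 ≈ 148.4, RHS = e^2 + e^3 ≈ 27.47 → fails
(2, 5): LHS = e^7 ≈ 1097, RHS = e^2 + e^5 ≈ 155.8 → fails
(3, 6): LHS = e^9 ≈ 8103, RHS = e^3 + e^6 ≈ 423.5 → fails
(5, 1): LHS = e^6 ≈ 403.4, RHS = e + e^5 ≈ 151.1 → fails

No pair satisfies the claim.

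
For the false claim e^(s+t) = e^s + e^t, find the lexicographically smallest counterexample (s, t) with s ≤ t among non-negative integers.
Substituting (0, 0) into the claim:
LHS = e^(0+0) = 1
RHS = e^0 + e^0 = 2

Since LHS ≠ RHS, this pair disproves the claim, and no lexicographically smaller pair (s ≤ t, non-negative integers) does.

For instance (7, 7) is also a counterexample (LHS = e^14 ≈ 1202604.3, RHS = 2·e^7 ≈ 2193), but it's lexicographically larger.

Answer: (s, t) = (0, 0)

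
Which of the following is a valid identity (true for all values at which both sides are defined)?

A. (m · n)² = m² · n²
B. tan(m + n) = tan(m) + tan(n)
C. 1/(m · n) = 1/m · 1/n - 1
A: holds — e.g. at (2, 4), both sides equal 64.
B: fails at (2, 5) — LHS = tan(7) ≈ 0.8714, RHS = tan(5) + tan(2) ≈ -5.566.
C: fails at (1, 1) — LHS = 1, RHS = 0.

Answer: A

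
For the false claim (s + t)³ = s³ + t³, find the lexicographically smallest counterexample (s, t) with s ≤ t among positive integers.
(s, t) = (1, 1)

Substituting (1, 1) into the claim:
LHS = (1 + 1)³ = 8
RHS = 1³ + 1³ = 2

Since LHS ≠ RHS, this pair disproves the claim, and no lexicographically smaller pair (s ≤ t, positive integers) does.

For instance (6, 7) is also a counterexample (LHS = 2197, RHS = 559), but it's lexicographically larger.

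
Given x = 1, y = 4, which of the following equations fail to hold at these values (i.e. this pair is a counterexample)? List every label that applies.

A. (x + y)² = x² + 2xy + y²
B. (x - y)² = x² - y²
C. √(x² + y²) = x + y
B, C

Evaluating each claim at the given values:
A. LHS = 25, RHS = 25 → holds here (LHS = RHS)
B. LHS = 9, RHS = -15 → fails here (LHS ≠ RHS)
C. LHS = √(17) ≈ 4.123, RHS = 5 → fails here (LHS ≠ RHS)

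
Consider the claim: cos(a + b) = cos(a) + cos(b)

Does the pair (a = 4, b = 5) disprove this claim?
Yes

Substituting a = 4, b = 5:
LHS = cos(4 + 5) = cos(9) ≈ -0.9111
RHS = cos(4) + cos(5) ≈ -0.37

Since LHS ≠ RHS, this pair disproves the claim.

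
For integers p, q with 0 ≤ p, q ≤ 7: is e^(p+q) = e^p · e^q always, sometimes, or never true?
The identity holds for every pair in the range. For instance at (p, q) = (7, 0): both sides equal e^7 ≈ 1097.

Answer: Always true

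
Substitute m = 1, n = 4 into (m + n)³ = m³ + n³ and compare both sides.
LHS = (1 + 4)³ = 125
RHS = 1³ + 4³ = 65

LHS ≠ RHS, so the equation does not hold here.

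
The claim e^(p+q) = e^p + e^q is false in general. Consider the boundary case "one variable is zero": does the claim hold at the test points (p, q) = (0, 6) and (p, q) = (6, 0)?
At (0, 6): LHS = e^6 ≈ 403.4 ≠ RHS = 1 + e^6 ≈ 404.4
At (6, 0): LHS = e^6 ≈ 403.4 ≠ RHS = 1 + e^6 ≈ 404.4

Answer: No, fails at both test points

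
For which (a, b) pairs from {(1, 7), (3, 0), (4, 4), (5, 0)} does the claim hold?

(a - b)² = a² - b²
Testing each pair:
(1, 7): LHS = 36, RHS = -48 → fails
(3, 0): LHS = 9, RHS = 9 → holds
(4, 4): LHS = 0, RHS = 0 → holds
(5, 0): LHS = 25, RHS = 25 → holds

3 of 4 pairs satisfy the claim.

Answer: (3, 0), (4, 4), (5, 0)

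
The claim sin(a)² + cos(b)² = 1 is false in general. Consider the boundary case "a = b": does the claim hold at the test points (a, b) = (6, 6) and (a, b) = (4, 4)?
Yes, holds at both test points

At (6, 6): LHS = sin(6)² + cos(6)² = 1, RHS = 1 → equal
At (4, 4): LHS = cos(4)² + sin(4)² = 1, RHS = 1 → equal

So the claim does hold at both of these boundary points, even though it is not an identity.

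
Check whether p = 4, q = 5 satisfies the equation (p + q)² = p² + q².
Fails

Substituting p = 4, q = 5:

LHS = (4 + 5)² = 81
RHS = 4² + 5² = 41

LHS ≠ RHS, so the equation does not hold at this point.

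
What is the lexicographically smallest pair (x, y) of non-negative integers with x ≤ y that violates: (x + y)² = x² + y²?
Substituting (1, 1) into the claim:
LHS = (1 + 1)² = 4
RHS = 1² + 1² = 2

Since LHS ≠ RHS, this pair disproves the claim, and no lexicographically smaller pair (x ≤ y, non-negative integers) does.

For instance (7, 7) is also a counterexample (LHS = 196, RHS = 98), but it's lexicographically larger.

Answer: (x, y) = (1, 1)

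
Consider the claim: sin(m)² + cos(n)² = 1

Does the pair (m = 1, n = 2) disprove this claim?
Yes

Substituting m = 1, n = 2:
LHS = sin(1)² + cos(2)² ≈ 0.8813
RHS = 1

Since LHS ≠ RHS, this pair disproves the claim.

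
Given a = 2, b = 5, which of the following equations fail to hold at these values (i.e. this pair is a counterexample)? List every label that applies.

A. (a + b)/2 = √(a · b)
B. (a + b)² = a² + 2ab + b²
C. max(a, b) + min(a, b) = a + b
A

Evaluating each claim at the given values:
A. LHS = 7/2, RHS = √(10) ≈ 3.162 → fails here (LHS ≠ RHS)
B. LHS = 49, RHS = 49 → holds here (LHS = RHS)
C. LHS = 7, RHS = 7 → holds here (LHS = RHS)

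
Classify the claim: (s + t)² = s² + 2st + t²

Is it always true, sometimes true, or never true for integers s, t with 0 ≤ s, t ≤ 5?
The identity holds for every pair in the range. For instance at (s, t) = (2, 5): both sides equal 49.

Answer: Always true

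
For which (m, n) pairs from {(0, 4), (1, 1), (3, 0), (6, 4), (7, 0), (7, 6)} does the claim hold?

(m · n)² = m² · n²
All pairs

Testing each pair:
(0, 4): LHS = 0, RHS = 0 → holds
(1, 1): LHS = 1, RHS = 1 → holds
(3, 0): LHS = 0, RHS = 0 → holds
(6, 4): LHS = 576, RHS = 576 → holds
(7, 0): LHS = 0, RHS = 0 → holds
(7, 6): LHS = 1764, RHS = 1764 → holds

Every pair satisfies the claim.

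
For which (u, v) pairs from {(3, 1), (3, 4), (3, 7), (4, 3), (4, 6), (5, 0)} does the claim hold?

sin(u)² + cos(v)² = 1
None

Testing each pair:
(3, 1): LHS = sin(3)² + cos(1)² ≈ 0.3118, RHS = 1 → fails
(3, 4): LHS = sin(3)² + cos(4)² ≈ 0.4472, RHS = 1 → fails
(3, 7): LHS = sin(3)² + cos(7)² ≈ 0.5883, RHS = 1 → fails
(4, 3): LHS = sin(4)² + cos(3)² ≈ 1.553, RHS = 1 → fails
(4, 6): LHS = sin(4)² + cos(6)² ≈ 1.495, RHS = 1 → fails
(5, 0): LHS = sin(5)² + 1 ≈ 1.92, RHS = 1 → fails

No pair satisfies the claim.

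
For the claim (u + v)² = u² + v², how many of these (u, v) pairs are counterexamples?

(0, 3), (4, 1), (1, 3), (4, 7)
Testing each pair:
(0, 3): LHS = 9, RHS = 9 → satisfies claim
(4, 1): LHS = 25, RHS = 17 → counterexample
(1, 3): LHS = 16, RHS = 10 → counterexample
(4, 7): LHS = 121, RHS = 65 → counterexample

That makes 3 counterexamples.

Answer: 3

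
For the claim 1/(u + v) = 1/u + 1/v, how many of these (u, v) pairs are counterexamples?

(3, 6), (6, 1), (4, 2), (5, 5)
4

Testing each pair:
(3, 6): LHS = 1/9, RHS = 1/2 → counterexample
(6, 1): LHS = 1/7, RHS = 7/6 → counterexample
(4, 2): LHS = 1/6, RHS = 3/4 → counterexample
(5, 5): LHS = 1/10, RHS = 2/5 → counterexample

That makes 4 counterexamples.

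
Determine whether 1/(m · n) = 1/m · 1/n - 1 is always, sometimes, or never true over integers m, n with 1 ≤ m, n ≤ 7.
Never true

The claim fails for every pair in the range. For instance at (m, n) = (1, 6): LHS = 1/6, RHS = -5/6.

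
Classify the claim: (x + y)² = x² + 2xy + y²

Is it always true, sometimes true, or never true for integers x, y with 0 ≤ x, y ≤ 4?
The identity holds for every pair in the range. For instance at (x, y) = (4, 4): both sides equal 64.

Answer: Always true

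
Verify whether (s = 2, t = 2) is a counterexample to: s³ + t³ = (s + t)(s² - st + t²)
Substituting s = 2, t = 2:
LHS = 2³ + 2³ = 16
RHS = (2 + 2)(2² - 2·2 + 2²) = 16

The sides agree, so this pair does not disprove the claim.

Answer: No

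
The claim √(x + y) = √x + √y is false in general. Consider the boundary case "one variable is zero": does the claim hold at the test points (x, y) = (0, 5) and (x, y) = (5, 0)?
Yes, holds at both test points

At (0, 5): LHS = √(5) ≈ 2.236, RHS = √(5) ≈ 2.236 → equal
At (5, 0): LHS = √(5) ≈ 2.236, RHS = √(5) ≈ 2.236 → equal

So the claim does hold at both of these boundary points, even though it is not an identity.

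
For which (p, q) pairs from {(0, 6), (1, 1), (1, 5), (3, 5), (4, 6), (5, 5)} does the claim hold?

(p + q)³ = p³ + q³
(0, 6)

Testing each pair:
(0, 6): LHS = 216, RHS = 216 → holds
(1, 1): LHS = 8, RHS = 2 → fails
(1, 5): LHS = 216, RHS = 126 → fails
(3, 5): LHS = 512, RHS = 152 → fails
(4, 6): LHS = 1000, RHS = 280 → fails
(5, 5): LHS = 1000, RHS = 250 → fails

1 of 6 pairs satisfies the claim.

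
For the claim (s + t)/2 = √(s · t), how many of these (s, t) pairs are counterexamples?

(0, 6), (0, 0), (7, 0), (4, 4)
Testing each pair:
(0, 6): LHS = 3, RHS = 0 → counterexample
(0, 0): LHS = 0, RHS = 0 → satisfies claim
(7, 0): LHS = 7/2, RHS = 0 → counterexample
(4, 4): LHS = 4, RHS = 4 → satisfies claim

That makes 2 counterexamples.

Answer: 2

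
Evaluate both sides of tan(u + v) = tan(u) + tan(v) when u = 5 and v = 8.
LHS = tan(5 + 8) = tan(13) ≈ 0.463
RHS = tan(5) + tan(8) ≈ -10.18

LHS ≠ RHS (they differ by about 10.64), so the equation does not hold here.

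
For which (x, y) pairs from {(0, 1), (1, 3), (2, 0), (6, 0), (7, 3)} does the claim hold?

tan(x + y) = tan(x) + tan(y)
Testing each pair:
(0, 1): LHS = tan(1) ≈ 1.557, RHS = tan(1) ≈ 1.557 → holds
(1, 3): LHS = tan(4) ≈ 1.158, RHS = tan(3) + tan(1) ≈ 1.415 → fails
(2, 0): LHS = tan(2) ≈ -2.185, RHS = tan(2) ≈ -2.185 → holds
(6, 0): LHS = tan(6) ≈ -0.291, RHS = tan(6) ≈ -0.291 → holds
(7, 3): LHS = tan(10) ≈ 0.6484, RHS = tan(3) + tan(7) ≈ 0.7289 → fails

3 of 5 pairs satisfy the claim.

Answer: (0, 1), (2, 0), (6, 0)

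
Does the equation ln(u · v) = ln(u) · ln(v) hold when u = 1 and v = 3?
Fails

Substituting u = 1, v = 3:

LHS = ln(1 · 3) = ln(3) ≈ 1.099
RHS = ln(1) · ln(3) = 0

LHS ≠ RHS, so the equation does not hold at this point.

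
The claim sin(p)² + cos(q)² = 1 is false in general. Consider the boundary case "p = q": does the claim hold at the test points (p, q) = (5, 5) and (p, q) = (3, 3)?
Yes, holds at both test points

At (5, 5): LHS = cos(5)² + sin(5)² = 1, RHS = 1 → equal
At (3, 3): LHS = sin(3)² + cos(3)² = 1, RHS = 1 → equal

So the claim does hold at both of these boundary points, even though it is not an identity.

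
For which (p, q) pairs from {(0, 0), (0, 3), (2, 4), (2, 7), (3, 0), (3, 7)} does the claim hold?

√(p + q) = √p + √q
Testing each pair:
(0, 0): LHS = 0, RHS = 0 → holds
(0, 3): LHS = √(3) ≈ 1.732, RHS = √(3) ≈ 1.732 → holds
(2, 4): LHS = √(6) ≈ 2.449, RHS = √(2) + 2 ≈ 3.414 → fails
(2, 7): LHS = 3, RHS = √(2) + √(7) ≈ 4.06 → fails
(3, 0): LHS = √(3) ≈ 1.732, RHS = √(3) ≈ 1.732 → holds
(3, 7): LHS = √(10) ≈ 3.162, RHS = √(3) + √(7) ≈ 4.378 → fails

3 of 6 pairs satisfy the claim.

Answer: (0, 0), (0, 3), (3, 0)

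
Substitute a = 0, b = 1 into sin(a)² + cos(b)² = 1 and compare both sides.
LHS = sin(0)² + cos(1)² = cos(1)² ≈ 0.2919
RHS = 1

LHS ≠ RHS (they differ by about 0.7081), so the equation does not hold here.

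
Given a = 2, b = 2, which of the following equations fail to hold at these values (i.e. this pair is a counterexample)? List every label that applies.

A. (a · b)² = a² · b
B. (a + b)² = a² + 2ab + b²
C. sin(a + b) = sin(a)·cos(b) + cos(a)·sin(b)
A

Evaluating each claim at the given values:
A. LHS = 16, RHS = 8 → fails here (LHS ≠ RHS)
B. LHS = 16, RHS = 16 → holds here (LHS = RHS)
C. LHS = sin(4) ≈ -0.7568, RHS = 2·sin(2)·cos(2) ≈ -0.7568 → holds here (LHS = RHS)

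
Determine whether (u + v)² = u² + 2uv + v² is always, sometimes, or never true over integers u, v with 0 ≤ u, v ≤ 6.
Always true

The identity holds for every pair in the range. For instance at (u, v) = (0, 2): both sides equal 4.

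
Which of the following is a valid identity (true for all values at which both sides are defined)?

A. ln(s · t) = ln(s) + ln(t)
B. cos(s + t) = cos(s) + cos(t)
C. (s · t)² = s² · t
A: holds — e.g. at (1, 5), both sides equal ln(5) ≈ 1.609.
B: fails at (3, 3) — LHS = cos(6) ≈ 0.9602, RHS = 2·cos(3) ≈ -1.98.
C: fails at (1, 2) — LHS = 4, RHS = 2.

Answer: A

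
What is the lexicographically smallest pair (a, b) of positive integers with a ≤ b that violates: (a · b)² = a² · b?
Substituting (1, 2) into the claim:
LHS = (1 · 2)² = 4
RHS = 1² · 2 = 2

Since LHS ≠ RHS, this pair disproves the claim, and no lexicographically smaller pair (a ≤ b, positive integers) does.

For instance (4, 7) is also a counterexample (LHS = 784, RHS = 112), but it's lexicographically larger.

Answer: (a, b) = (1, 2)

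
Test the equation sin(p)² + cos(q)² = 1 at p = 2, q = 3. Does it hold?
Substituting p = 2, q = 3:

LHS = sin(2)² + cos(3)² ≈ 1.807
RHS = 1

LHS ≠ RHS, so the equation does not hold at this point.

Answer: Fails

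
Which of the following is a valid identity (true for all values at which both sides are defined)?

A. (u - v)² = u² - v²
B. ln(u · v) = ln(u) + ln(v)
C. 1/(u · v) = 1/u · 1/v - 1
B

A: fails at (1, 5) — LHS = 16, RHS = -24.
B: holds — e.g. at (4, 5), both sides equal ln(20) ≈ 2.996.
C: fails at (5, 8) — LHS = 1/40, RHS = -39/40.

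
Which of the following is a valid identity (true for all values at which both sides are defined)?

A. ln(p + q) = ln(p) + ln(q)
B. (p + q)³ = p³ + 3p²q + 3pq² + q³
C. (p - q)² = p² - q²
A: fails at (4, 4) — LHS = ln(8) ≈ 2.079, RHS = 2·ln(4) ≈ 2.773.
B: holds — e.g. at (2, 3), both sides equal 125.
C: fails at (1, 3) — LHS = 4, RHS = -8.

Answer: B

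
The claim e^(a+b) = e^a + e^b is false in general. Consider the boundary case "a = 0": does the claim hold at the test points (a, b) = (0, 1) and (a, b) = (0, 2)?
No, fails at both test points

At (0, 1): LHS = e ≈ 2.718 ≠ RHS = 1 + e ≈ 3.718
At (0, 2): LHS = e^2 ≈ 7.389 ≠ RHS = 1 + e^2 ≈ 8.389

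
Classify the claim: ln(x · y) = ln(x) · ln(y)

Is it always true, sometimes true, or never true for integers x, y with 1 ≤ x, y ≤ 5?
It holds at (x, y) = (1, 1) (both sides equal 0), but fails at (x, y) = (2, 2) (LHS = ln(4) ≈ 1.386, RHS = ln(2)² ≈ 0.4805).

Answer: Sometimes true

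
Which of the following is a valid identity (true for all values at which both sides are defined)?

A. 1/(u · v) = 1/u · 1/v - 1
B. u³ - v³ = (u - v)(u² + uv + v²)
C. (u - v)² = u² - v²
A: fails at (1, 1) — LHS = 1, RHS = 0.
B: holds — e.g. at (5, 8), both sides equal -387.
C: fails at (1, 4) — LHS = 9, RHS = -15.

Answer: B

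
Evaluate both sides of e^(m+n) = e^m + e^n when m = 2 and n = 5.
LHS = e^(2+5) = e^7 ≈ 1097
RHS = e^2 + e^5 ≈ 155.8

LHS ≠ RHS (they differ by about 940.8), so the equation does not hold here.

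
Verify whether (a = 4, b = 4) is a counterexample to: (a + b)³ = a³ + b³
Substituting a = 4, b = 4:
LHS = (4 + 4)³ = 512
RHS = 4³ + 4³ = 128

Since LHS ≠ RHS, this pair disproves the claim.

Answer: Yes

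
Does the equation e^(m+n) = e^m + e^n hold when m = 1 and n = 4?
Substituting m = 1, n = 4:

LHS = e^(1+4) = e^5 ≈ 148.4
RHS = e^1 + e^4 = e + e^4 ≈ 57.32

LHS ≠ RHS, so the equation does not hold at this point.

Answer: Fails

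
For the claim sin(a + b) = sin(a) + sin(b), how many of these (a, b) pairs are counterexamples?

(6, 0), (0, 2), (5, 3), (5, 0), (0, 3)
Testing each pair:
(6, 0): LHS = sin(6) ≈ -0.2794, RHS = sin(6) ≈ -0.2794 → satisfies claim
(0, 2): LHS = sin(2) ≈ 0.9093, RHS = sin(2) ≈ 0.9093 → satisfies claim
(5, 3): LHS = sin(8) ≈ 0.9894, RHS = sin(5) + sin(3) ≈ -0.8178 → counterexample
(5, 0): LHS = sin(5) ≈ -0.9589, RHS = sin(5) ≈ -0.9589 → satisfies claim
(0, 3): LHS = sin(3) ≈ 0.1411, RHS = sin(3) ≈ 0.1411 → satisfies claim

That makes 1 counterexample.

Answer: 1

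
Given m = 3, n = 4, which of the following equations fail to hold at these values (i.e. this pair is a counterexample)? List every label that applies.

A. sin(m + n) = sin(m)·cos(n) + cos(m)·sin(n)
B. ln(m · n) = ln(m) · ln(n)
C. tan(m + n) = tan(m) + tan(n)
B, C

Evaluating each claim at the given values:
A. LHS = sin(7) ≈ 0.657, RHS = sin(3)·cos(4) + sin(4)·cos(3) ≈ 0.657 → holds here (LHS = RHS)
B. LHS = ln(12) ≈ 2.485, RHS = ln(3)·ln(4) ≈ 1.523 → fails here (LHS ≠ RHS)
C. LHS = tan(7) ≈ 0.8714, RHS = tan(3) + tan(4) ≈ 1.015 → fails here (LHS ≠ RHS)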